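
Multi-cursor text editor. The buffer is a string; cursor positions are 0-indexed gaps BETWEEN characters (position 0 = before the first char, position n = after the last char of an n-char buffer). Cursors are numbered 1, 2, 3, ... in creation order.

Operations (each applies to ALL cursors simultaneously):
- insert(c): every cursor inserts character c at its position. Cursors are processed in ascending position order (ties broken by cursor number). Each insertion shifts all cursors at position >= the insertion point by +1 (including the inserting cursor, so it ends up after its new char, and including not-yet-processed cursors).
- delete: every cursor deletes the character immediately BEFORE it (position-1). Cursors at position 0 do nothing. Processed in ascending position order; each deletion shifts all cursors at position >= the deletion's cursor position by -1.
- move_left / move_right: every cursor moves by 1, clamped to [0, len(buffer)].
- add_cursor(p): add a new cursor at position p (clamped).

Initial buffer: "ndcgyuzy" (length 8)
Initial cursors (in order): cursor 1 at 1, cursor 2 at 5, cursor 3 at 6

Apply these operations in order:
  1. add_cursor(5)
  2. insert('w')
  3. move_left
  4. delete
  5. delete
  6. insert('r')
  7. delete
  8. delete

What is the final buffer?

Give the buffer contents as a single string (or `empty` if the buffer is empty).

After op 1 (add_cursor(5)): buffer="ndcgyuzy" (len 8), cursors c1@1 c2@5 c4@5 c3@6, authorship ........
After op 2 (insert('w')): buffer="nwdcgywwuwzy" (len 12), cursors c1@2 c2@8 c4@8 c3@10, authorship .1....24.3..
After op 3 (move_left): buffer="nwdcgywwuwzy" (len 12), cursors c1@1 c2@7 c4@7 c3@9, authorship .1....24.3..
After op 4 (delete): buffer="wdcgwwzy" (len 8), cursors c1@0 c2@4 c4@4 c3@5, authorship 1...43..
After op 5 (delete): buffer="wdwzy" (len 5), cursors c1@0 c2@2 c3@2 c4@2, authorship 1.3..
After op 6 (insert('r')): buffer="rwdrrrwzy" (len 9), cursors c1@1 c2@6 c3@6 c4@6, authorship 11.2343..
After op 7 (delete): buffer="wdwzy" (len 5), cursors c1@0 c2@2 c3@2 c4@2, authorship 1.3..
After op 8 (delete): buffer="wzy" (len 3), cursors c1@0 c2@0 c3@0 c4@0, authorship 3..

Answer: wzy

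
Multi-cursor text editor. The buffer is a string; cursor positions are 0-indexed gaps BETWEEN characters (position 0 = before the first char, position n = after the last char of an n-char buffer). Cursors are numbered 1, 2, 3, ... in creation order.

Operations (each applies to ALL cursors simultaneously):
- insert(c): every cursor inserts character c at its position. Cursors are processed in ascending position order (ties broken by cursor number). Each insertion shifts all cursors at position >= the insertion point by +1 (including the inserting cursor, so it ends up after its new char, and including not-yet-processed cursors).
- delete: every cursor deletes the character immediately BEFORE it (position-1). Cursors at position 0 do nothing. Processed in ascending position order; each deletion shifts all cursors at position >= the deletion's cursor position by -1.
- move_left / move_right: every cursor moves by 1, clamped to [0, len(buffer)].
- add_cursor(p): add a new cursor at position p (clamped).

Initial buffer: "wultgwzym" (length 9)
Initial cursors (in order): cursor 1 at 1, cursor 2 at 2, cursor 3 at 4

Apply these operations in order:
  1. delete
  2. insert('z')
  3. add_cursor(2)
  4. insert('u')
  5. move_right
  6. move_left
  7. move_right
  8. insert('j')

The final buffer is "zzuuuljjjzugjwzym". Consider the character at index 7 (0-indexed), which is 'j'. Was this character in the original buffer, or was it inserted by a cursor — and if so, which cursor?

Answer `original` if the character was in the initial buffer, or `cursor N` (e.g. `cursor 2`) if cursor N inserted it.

Answer: cursor 2

Derivation:
After op 1 (delete): buffer="lgwzym" (len 6), cursors c1@0 c2@0 c3@1, authorship ......
After op 2 (insert('z')): buffer="zzlzgwzym" (len 9), cursors c1@2 c2@2 c3@4, authorship 12.3.....
After op 3 (add_cursor(2)): buffer="zzlzgwzym" (len 9), cursors c1@2 c2@2 c4@2 c3@4, authorship 12.3.....
After op 4 (insert('u')): buffer="zzuuulzugwzym" (len 13), cursors c1@5 c2@5 c4@5 c3@8, authorship 12124.33.....
After op 5 (move_right): buffer="zzuuulzugwzym" (len 13), cursors c1@6 c2@6 c4@6 c3@9, authorship 12124.33.....
After op 6 (move_left): buffer="zzuuulzugwzym" (len 13), cursors c1@5 c2@5 c4@5 c3@8, authorship 12124.33.....
After op 7 (move_right): buffer="zzuuulzugwzym" (len 13), cursors c1@6 c2@6 c4@6 c3@9, authorship 12124.33.....
After op 8 (insert('j')): buffer="zzuuuljjjzugjwzym" (len 17), cursors c1@9 c2@9 c4@9 c3@13, authorship 12124.12433.3....
Authorship (.=original, N=cursor N): 1 2 1 2 4 . 1 2 4 3 3 . 3 . . . .
Index 7: author = 2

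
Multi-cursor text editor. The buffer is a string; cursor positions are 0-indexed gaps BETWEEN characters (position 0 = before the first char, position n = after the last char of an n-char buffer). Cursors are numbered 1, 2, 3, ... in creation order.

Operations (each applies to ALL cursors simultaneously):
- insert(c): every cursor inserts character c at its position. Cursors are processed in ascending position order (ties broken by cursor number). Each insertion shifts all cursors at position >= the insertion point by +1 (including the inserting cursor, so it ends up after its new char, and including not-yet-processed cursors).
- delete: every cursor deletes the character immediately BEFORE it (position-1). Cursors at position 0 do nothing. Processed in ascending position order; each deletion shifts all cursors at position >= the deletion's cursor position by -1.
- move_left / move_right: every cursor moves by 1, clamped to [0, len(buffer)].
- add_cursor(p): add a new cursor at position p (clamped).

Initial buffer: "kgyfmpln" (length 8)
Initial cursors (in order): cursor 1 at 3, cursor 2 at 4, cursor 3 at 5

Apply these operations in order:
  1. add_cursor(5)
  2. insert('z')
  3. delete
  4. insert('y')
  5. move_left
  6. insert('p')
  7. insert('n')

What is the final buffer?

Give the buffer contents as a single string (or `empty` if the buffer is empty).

Answer: kgypnyfpnymyppnnypln

Derivation:
After op 1 (add_cursor(5)): buffer="kgyfmpln" (len 8), cursors c1@3 c2@4 c3@5 c4@5, authorship ........
After op 2 (insert('z')): buffer="kgyzfzmzzpln" (len 12), cursors c1@4 c2@6 c3@9 c4@9, authorship ...1.2.34...
After op 3 (delete): buffer="kgyfmpln" (len 8), cursors c1@3 c2@4 c3@5 c4@5, authorship ........
After op 4 (insert('y')): buffer="kgyyfymyypln" (len 12), cursors c1@4 c2@6 c3@9 c4@9, authorship ...1.2.34...
After op 5 (move_left): buffer="kgyyfymyypln" (len 12), cursors c1@3 c2@5 c3@8 c4@8, authorship ...1.2.34...
After op 6 (insert('p')): buffer="kgypyfpymyppypln" (len 16), cursors c1@4 c2@7 c3@12 c4@12, authorship ...11.22.3344...
After op 7 (insert('n')): buffer="kgypnyfpnymyppnnypln" (len 20), cursors c1@5 c2@9 c3@16 c4@16, authorship ...111.222.334344...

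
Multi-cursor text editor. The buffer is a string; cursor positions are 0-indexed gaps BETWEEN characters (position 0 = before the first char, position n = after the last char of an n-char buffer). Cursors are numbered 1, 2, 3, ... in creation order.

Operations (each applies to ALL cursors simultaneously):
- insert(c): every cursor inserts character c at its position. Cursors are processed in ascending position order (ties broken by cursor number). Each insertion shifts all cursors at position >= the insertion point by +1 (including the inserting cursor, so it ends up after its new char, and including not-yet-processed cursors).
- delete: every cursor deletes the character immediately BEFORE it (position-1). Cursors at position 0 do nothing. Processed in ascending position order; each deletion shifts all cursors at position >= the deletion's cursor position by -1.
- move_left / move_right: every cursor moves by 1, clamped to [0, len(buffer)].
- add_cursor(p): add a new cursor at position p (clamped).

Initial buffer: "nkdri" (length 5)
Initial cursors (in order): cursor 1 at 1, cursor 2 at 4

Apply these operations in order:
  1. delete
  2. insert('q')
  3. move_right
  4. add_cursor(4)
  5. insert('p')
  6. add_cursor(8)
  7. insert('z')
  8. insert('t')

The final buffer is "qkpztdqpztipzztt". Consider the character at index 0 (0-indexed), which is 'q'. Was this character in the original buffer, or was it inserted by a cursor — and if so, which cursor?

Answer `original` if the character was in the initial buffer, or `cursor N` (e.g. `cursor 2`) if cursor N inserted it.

After op 1 (delete): buffer="kdi" (len 3), cursors c1@0 c2@2, authorship ...
After op 2 (insert('q')): buffer="qkdqi" (len 5), cursors c1@1 c2@4, authorship 1..2.
After op 3 (move_right): buffer="qkdqi" (len 5), cursors c1@2 c2@5, authorship 1..2.
After op 4 (add_cursor(4)): buffer="qkdqi" (len 5), cursors c1@2 c3@4 c2@5, authorship 1..2.
After op 5 (insert('p')): buffer="qkpdqpip" (len 8), cursors c1@3 c3@6 c2@8, authorship 1.1.23.2
After op 6 (add_cursor(8)): buffer="qkpdqpip" (len 8), cursors c1@3 c3@6 c2@8 c4@8, authorship 1.1.23.2
After op 7 (insert('z')): buffer="qkpzdqpzipzz" (len 12), cursors c1@4 c3@8 c2@12 c4@12, authorship 1.11.233.224
After op 8 (insert('t')): buffer="qkpztdqpztipzztt" (len 16), cursors c1@5 c3@10 c2@16 c4@16, authorship 1.111.2333.22424
Authorship (.=original, N=cursor N): 1 . 1 1 1 . 2 3 3 3 . 2 2 4 2 4
Index 0: author = 1

Answer: cursor 1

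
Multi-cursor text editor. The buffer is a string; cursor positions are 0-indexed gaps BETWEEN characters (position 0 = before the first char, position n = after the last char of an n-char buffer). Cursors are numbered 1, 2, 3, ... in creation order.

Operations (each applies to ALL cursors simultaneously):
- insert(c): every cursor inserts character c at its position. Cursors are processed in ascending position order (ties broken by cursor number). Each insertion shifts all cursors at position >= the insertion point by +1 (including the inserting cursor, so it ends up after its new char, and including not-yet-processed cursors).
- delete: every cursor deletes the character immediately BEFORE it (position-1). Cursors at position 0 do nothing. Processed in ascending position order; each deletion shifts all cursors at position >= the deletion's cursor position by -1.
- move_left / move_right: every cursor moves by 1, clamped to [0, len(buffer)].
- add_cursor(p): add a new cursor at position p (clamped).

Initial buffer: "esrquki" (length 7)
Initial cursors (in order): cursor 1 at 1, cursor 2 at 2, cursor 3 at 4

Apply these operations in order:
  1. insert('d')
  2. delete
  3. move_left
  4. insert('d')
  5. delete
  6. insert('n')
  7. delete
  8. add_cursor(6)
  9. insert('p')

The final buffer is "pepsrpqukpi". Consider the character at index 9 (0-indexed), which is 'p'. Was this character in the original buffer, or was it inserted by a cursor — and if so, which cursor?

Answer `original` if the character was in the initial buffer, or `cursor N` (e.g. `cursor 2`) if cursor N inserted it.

After op 1 (insert('d')): buffer="edsdrqduki" (len 10), cursors c1@2 c2@4 c3@7, authorship .1.2..3...
After op 2 (delete): buffer="esrquki" (len 7), cursors c1@1 c2@2 c3@4, authorship .......
After op 3 (move_left): buffer="esrquki" (len 7), cursors c1@0 c2@1 c3@3, authorship .......
After op 4 (insert('d')): buffer="dedsrdquki" (len 10), cursors c1@1 c2@3 c3@6, authorship 1.2..3....
After op 5 (delete): buffer="esrquki" (len 7), cursors c1@0 c2@1 c3@3, authorship .......
After op 6 (insert('n')): buffer="nensrnquki" (len 10), cursors c1@1 c2@3 c3@6, authorship 1.2..3....
After op 7 (delete): buffer="esrquki" (len 7), cursors c1@0 c2@1 c3@3, authorship .......
After op 8 (add_cursor(6)): buffer="esrquki" (len 7), cursors c1@0 c2@1 c3@3 c4@6, authorship .......
After op 9 (insert('p')): buffer="pepsrpqukpi" (len 11), cursors c1@1 c2@3 c3@6 c4@10, authorship 1.2..3...4.
Authorship (.=original, N=cursor N): 1 . 2 . . 3 . . . 4 .
Index 9: author = 4

Answer: cursor 4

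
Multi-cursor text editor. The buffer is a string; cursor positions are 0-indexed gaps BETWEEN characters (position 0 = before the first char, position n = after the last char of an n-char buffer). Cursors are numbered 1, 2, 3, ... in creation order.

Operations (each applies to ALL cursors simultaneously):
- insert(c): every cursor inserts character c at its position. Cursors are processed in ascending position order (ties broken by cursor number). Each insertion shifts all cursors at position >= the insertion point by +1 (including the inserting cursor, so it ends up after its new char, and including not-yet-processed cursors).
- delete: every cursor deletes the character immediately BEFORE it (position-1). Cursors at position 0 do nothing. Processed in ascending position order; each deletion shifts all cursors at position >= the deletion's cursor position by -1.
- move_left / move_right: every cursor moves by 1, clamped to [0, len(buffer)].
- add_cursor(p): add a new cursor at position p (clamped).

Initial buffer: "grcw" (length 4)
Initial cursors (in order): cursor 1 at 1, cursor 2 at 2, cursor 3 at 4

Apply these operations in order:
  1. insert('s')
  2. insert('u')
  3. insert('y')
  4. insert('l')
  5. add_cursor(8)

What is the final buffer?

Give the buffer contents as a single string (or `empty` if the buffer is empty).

Answer: gsuylrsuylcwsuyl

Derivation:
After op 1 (insert('s')): buffer="gsrscws" (len 7), cursors c1@2 c2@4 c3@7, authorship .1.2..3
After op 2 (insert('u')): buffer="gsursucwsu" (len 10), cursors c1@3 c2@6 c3@10, authorship .11.22..33
After op 3 (insert('y')): buffer="gsuyrsuycwsuy" (len 13), cursors c1@4 c2@8 c3@13, authorship .111.222..333
After op 4 (insert('l')): buffer="gsuylrsuylcwsuyl" (len 16), cursors c1@5 c2@10 c3@16, authorship .1111.2222..3333
After op 5 (add_cursor(8)): buffer="gsuylrsuylcwsuyl" (len 16), cursors c1@5 c4@8 c2@10 c3@16, authorship .1111.2222..3333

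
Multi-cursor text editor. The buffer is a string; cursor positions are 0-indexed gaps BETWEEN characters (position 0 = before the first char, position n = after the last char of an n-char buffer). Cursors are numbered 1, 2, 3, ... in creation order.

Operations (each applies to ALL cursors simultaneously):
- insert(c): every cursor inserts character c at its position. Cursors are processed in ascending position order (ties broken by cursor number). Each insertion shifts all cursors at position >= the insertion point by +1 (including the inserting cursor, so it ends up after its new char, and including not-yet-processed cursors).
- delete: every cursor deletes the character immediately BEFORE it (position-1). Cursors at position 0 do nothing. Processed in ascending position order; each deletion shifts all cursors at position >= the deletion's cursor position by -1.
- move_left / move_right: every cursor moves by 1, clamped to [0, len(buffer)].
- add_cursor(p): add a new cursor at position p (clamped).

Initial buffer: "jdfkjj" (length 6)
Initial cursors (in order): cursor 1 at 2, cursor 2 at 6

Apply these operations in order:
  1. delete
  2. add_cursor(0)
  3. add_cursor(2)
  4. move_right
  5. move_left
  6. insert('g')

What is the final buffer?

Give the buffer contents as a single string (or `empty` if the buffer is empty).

Answer: gjgfgkgj

Derivation:
After op 1 (delete): buffer="jfkj" (len 4), cursors c1@1 c2@4, authorship ....
After op 2 (add_cursor(0)): buffer="jfkj" (len 4), cursors c3@0 c1@1 c2@4, authorship ....
After op 3 (add_cursor(2)): buffer="jfkj" (len 4), cursors c3@0 c1@1 c4@2 c2@4, authorship ....
After op 4 (move_right): buffer="jfkj" (len 4), cursors c3@1 c1@2 c4@3 c2@4, authorship ....
After op 5 (move_left): buffer="jfkj" (len 4), cursors c3@0 c1@1 c4@2 c2@3, authorship ....
After op 6 (insert('g')): buffer="gjgfgkgj" (len 8), cursors c3@1 c1@3 c4@5 c2@7, authorship 3.1.4.2.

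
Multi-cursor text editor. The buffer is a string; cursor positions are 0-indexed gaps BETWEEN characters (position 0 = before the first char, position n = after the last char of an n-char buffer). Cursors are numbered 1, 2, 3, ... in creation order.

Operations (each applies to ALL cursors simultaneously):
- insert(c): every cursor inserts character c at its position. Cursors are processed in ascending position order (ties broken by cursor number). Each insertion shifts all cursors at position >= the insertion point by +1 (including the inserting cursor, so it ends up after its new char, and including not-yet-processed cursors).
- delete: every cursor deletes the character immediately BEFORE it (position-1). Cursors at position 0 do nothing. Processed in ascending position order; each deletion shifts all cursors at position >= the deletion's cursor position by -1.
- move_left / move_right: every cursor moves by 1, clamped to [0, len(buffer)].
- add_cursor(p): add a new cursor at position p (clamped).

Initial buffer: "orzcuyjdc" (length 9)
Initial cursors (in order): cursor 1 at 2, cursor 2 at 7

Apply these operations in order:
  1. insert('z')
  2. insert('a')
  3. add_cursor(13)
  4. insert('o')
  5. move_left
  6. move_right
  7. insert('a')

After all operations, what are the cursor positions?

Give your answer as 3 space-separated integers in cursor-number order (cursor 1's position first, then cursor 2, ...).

After op 1 (insert('z')): buffer="orzzcuyjzdc" (len 11), cursors c1@3 c2@9, authorship ..1.....2..
After op 2 (insert('a')): buffer="orzazcuyjzadc" (len 13), cursors c1@4 c2@11, authorship ..11.....22..
After op 3 (add_cursor(13)): buffer="orzazcuyjzadc" (len 13), cursors c1@4 c2@11 c3@13, authorship ..11.....22..
After op 4 (insert('o')): buffer="orzaozcuyjzaodco" (len 16), cursors c1@5 c2@13 c3@16, authorship ..111.....222..3
After op 5 (move_left): buffer="orzaozcuyjzaodco" (len 16), cursors c1@4 c2@12 c3@15, authorship ..111.....222..3
After op 6 (move_right): buffer="orzaozcuyjzaodco" (len 16), cursors c1@5 c2@13 c3@16, authorship ..111.....222..3
After op 7 (insert('a')): buffer="orzaoazcuyjzaoadcoa" (len 19), cursors c1@6 c2@15 c3@19, authorship ..1111.....2222..33

Answer: 6 15 19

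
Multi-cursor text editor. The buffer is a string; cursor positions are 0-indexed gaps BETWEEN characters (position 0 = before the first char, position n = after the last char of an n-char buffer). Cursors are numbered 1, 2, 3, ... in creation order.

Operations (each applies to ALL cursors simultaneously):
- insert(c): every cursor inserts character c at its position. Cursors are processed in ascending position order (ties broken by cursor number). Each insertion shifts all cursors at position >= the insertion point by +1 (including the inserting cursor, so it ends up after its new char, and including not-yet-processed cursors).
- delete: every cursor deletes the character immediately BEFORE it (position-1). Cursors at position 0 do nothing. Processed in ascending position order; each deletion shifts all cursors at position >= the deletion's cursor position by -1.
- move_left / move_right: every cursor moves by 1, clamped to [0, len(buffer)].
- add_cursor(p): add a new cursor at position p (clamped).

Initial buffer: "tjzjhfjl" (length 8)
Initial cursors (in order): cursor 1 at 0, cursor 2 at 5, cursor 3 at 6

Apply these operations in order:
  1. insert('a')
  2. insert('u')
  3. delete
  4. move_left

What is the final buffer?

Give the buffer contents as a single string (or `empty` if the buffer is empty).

Answer: atjzjhafajl

Derivation:
After op 1 (insert('a')): buffer="atjzjhafajl" (len 11), cursors c1@1 c2@7 c3@9, authorship 1.....2.3..
After op 2 (insert('u')): buffer="autjzjhaufaujl" (len 14), cursors c1@2 c2@9 c3@12, authorship 11.....22.33..
After op 3 (delete): buffer="atjzjhafajl" (len 11), cursors c1@1 c2@7 c3@9, authorship 1.....2.3..
After op 4 (move_left): buffer="atjzjhafajl" (len 11), cursors c1@0 c2@6 c3@8, authorship 1.....2.3..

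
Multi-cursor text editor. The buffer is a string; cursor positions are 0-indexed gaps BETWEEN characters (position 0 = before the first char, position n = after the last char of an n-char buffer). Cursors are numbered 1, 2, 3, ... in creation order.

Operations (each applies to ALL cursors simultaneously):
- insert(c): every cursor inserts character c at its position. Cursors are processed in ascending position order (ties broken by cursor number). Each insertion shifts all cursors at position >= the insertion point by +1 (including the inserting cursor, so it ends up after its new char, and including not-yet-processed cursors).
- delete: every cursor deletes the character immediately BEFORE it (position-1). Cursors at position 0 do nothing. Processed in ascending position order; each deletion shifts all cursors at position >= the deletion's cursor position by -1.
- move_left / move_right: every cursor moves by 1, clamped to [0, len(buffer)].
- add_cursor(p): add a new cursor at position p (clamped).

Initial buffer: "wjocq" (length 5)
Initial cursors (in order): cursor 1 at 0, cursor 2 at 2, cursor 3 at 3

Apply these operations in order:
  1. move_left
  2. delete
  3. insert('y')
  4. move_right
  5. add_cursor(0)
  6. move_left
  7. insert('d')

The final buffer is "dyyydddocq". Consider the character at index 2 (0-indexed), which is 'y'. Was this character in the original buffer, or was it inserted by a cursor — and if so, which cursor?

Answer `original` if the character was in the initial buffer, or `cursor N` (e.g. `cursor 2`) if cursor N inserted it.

After op 1 (move_left): buffer="wjocq" (len 5), cursors c1@0 c2@1 c3@2, authorship .....
After op 2 (delete): buffer="ocq" (len 3), cursors c1@0 c2@0 c3@0, authorship ...
After op 3 (insert('y')): buffer="yyyocq" (len 6), cursors c1@3 c2@3 c3@3, authorship 123...
After op 4 (move_right): buffer="yyyocq" (len 6), cursors c1@4 c2@4 c3@4, authorship 123...
After op 5 (add_cursor(0)): buffer="yyyocq" (len 6), cursors c4@0 c1@4 c2@4 c3@4, authorship 123...
After op 6 (move_left): buffer="yyyocq" (len 6), cursors c4@0 c1@3 c2@3 c3@3, authorship 123...
After op 7 (insert('d')): buffer="dyyydddocq" (len 10), cursors c4@1 c1@7 c2@7 c3@7, authorship 4123123...
Authorship (.=original, N=cursor N): 4 1 2 3 1 2 3 . . .
Index 2: author = 2

Answer: cursor 2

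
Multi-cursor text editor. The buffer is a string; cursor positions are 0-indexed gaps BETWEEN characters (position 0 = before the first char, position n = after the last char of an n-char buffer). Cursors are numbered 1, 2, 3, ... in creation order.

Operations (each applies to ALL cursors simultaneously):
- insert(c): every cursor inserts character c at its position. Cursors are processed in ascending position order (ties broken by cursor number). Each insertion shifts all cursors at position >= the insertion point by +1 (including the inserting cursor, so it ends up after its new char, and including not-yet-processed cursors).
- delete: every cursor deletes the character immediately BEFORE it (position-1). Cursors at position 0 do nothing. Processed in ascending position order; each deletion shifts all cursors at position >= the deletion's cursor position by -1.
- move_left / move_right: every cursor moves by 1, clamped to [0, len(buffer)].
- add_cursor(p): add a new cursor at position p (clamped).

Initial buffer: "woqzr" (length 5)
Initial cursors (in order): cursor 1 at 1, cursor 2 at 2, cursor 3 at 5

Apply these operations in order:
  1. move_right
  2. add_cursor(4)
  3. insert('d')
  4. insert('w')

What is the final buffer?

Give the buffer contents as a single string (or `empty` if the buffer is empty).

After op 1 (move_right): buffer="woqzr" (len 5), cursors c1@2 c2@3 c3@5, authorship .....
After op 2 (add_cursor(4)): buffer="woqzr" (len 5), cursors c1@2 c2@3 c4@4 c3@5, authorship .....
After op 3 (insert('d')): buffer="wodqdzdrd" (len 9), cursors c1@3 c2@5 c4@7 c3@9, authorship ..1.2.4.3
After op 4 (insert('w')): buffer="wodwqdwzdwrdw" (len 13), cursors c1@4 c2@7 c4@10 c3@13, authorship ..11.22.44.33

Answer: wodwqdwzdwrdw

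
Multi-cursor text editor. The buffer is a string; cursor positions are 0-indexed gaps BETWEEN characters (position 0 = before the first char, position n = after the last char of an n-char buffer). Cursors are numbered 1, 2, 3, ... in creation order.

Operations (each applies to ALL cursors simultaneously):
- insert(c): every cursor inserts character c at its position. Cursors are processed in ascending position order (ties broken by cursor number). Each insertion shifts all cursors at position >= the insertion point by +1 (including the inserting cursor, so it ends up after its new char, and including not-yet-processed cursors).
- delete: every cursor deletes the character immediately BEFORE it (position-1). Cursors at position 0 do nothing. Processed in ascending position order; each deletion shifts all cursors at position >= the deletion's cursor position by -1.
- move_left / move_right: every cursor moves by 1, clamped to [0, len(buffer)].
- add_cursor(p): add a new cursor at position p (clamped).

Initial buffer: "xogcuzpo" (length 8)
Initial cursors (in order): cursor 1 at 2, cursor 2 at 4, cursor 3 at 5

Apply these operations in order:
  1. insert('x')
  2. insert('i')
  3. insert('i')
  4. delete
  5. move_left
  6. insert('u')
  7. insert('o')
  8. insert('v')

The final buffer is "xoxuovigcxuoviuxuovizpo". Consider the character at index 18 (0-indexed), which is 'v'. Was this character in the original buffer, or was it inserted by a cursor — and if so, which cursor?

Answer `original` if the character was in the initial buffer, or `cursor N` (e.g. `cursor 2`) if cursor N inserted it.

After op 1 (insert('x')): buffer="xoxgcxuxzpo" (len 11), cursors c1@3 c2@6 c3@8, authorship ..1..2.3...
After op 2 (insert('i')): buffer="xoxigcxiuxizpo" (len 14), cursors c1@4 c2@8 c3@11, authorship ..11..22.33...
After op 3 (insert('i')): buffer="xoxiigcxiiuxiizpo" (len 17), cursors c1@5 c2@10 c3@14, authorship ..111..222.333...
After op 4 (delete): buffer="xoxigcxiuxizpo" (len 14), cursors c1@4 c2@8 c3@11, authorship ..11..22.33...
After op 5 (move_left): buffer="xoxigcxiuxizpo" (len 14), cursors c1@3 c2@7 c3@10, authorship ..11..22.33...
After op 6 (insert('u')): buffer="xoxuigcxuiuxuizpo" (len 17), cursors c1@4 c2@9 c3@13, authorship ..111..222.333...
After op 7 (insert('o')): buffer="xoxuoigcxuoiuxuoizpo" (len 20), cursors c1@5 c2@11 c3@16, authorship ..1111..2222.3333...
After op 8 (insert('v')): buffer="xoxuovigcxuoviuxuovizpo" (len 23), cursors c1@6 c2@13 c3@19, authorship ..11111..22222.33333...
Authorship (.=original, N=cursor N): . . 1 1 1 1 1 . . 2 2 2 2 2 . 3 3 3 3 3 . . .
Index 18: author = 3

Answer: cursor 3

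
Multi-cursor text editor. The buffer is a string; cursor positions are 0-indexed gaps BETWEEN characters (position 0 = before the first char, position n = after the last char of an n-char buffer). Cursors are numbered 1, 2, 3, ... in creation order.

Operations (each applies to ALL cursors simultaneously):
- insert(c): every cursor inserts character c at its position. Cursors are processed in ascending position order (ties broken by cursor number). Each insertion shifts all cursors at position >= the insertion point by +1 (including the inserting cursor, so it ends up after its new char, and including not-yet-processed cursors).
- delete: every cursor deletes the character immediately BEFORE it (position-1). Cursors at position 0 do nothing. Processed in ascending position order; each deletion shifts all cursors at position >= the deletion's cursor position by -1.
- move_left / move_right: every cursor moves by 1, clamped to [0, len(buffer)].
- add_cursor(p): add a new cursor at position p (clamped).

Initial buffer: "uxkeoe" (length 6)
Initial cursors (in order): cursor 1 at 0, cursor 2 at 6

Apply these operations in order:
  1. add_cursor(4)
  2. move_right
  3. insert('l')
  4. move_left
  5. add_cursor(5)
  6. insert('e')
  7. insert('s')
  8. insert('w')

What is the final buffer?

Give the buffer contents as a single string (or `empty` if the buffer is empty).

Answer: ueswlxkeeswoeswleeswl

Derivation:
After op 1 (add_cursor(4)): buffer="uxkeoe" (len 6), cursors c1@0 c3@4 c2@6, authorship ......
After op 2 (move_right): buffer="uxkeoe" (len 6), cursors c1@1 c3@5 c2@6, authorship ......
After op 3 (insert('l')): buffer="ulxkeolel" (len 9), cursors c1@2 c3@7 c2@9, authorship .1....3.2
After op 4 (move_left): buffer="ulxkeolel" (len 9), cursors c1@1 c3@6 c2@8, authorship .1....3.2
After op 5 (add_cursor(5)): buffer="ulxkeolel" (len 9), cursors c1@1 c4@5 c3@6 c2@8, authorship .1....3.2
After op 6 (insert('e')): buffer="uelxkeeoeleel" (len 13), cursors c1@2 c4@7 c3@9 c2@12, authorship .11...4.33.22
After op 7 (insert('s')): buffer="ueslxkeesoesleesl" (len 17), cursors c1@3 c4@9 c3@12 c2@16, authorship .111...44.333.222
After op 8 (insert('w')): buffer="ueswlxkeeswoeswleeswl" (len 21), cursors c1@4 c4@11 c3@15 c2@20, authorship .1111...444.3333.2222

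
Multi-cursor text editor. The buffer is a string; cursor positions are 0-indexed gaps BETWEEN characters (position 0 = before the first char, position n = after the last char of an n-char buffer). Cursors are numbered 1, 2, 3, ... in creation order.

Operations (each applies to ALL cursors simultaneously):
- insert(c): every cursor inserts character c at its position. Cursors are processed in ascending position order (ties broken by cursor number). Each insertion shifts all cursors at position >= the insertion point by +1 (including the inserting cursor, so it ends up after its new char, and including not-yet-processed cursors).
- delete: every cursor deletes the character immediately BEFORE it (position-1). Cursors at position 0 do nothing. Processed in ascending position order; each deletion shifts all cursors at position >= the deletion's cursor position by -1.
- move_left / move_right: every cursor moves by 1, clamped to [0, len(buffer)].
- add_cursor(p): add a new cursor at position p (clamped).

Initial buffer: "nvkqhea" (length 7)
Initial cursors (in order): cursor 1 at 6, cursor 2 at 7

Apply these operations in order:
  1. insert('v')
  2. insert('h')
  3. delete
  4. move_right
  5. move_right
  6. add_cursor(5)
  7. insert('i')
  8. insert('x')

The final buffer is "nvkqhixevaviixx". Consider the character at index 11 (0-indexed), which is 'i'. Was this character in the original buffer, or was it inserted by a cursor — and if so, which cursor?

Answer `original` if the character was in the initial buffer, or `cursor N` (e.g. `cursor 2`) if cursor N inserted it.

After op 1 (insert('v')): buffer="nvkqhevav" (len 9), cursors c1@7 c2@9, authorship ......1.2
After op 2 (insert('h')): buffer="nvkqhevhavh" (len 11), cursors c1@8 c2@11, authorship ......11.22
After op 3 (delete): buffer="nvkqhevav" (len 9), cursors c1@7 c2@9, authorship ......1.2
After op 4 (move_right): buffer="nvkqhevav" (len 9), cursors c1@8 c2@9, authorship ......1.2
After op 5 (move_right): buffer="nvkqhevav" (len 9), cursors c1@9 c2@9, authorship ......1.2
After op 6 (add_cursor(5)): buffer="nvkqhevav" (len 9), cursors c3@5 c1@9 c2@9, authorship ......1.2
After op 7 (insert('i')): buffer="nvkqhievavii" (len 12), cursors c3@6 c1@12 c2@12, authorship .....3.1.212
After op 8 (insert('x')): buffer="nvkqhixevaviixx" (len 15), cursors c3@7 c1@15 c2@15, authorship .....33.1.21212
Authorship (.=original, N=cursor N): . . . . . 3 3 . 1 . 2 1 2 1 2
Index 11: author = 1

Answer: cursor 1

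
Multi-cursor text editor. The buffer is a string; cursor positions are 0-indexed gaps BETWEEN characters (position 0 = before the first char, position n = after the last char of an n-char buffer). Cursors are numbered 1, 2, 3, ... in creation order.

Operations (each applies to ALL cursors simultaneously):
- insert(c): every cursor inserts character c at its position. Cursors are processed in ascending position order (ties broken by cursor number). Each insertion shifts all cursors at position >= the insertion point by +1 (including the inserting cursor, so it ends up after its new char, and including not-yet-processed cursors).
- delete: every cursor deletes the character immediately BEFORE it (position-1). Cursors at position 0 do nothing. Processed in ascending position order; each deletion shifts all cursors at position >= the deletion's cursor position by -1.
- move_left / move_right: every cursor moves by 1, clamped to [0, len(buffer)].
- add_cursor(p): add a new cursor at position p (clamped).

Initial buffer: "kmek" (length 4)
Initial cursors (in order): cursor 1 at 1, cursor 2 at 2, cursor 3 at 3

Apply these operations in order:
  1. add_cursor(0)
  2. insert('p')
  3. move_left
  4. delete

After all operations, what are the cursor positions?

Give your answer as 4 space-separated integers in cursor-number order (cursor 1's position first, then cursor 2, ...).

Answer: 1 2 3 0

Derivation:
After op 1 (add_cursor(0)): buffer="kmek" (len 4), cursors c4@0 c1@1 c2@2 c3@3, authorship ....
After op 2 (insert('p')): buffer="pkpmpepk" (len 8), cursors c4@1 c1@3 c2@5 c3@7, authorship 4.1.2.3.
After op 3 (move_left): buffer="pkpmpepk" (len 8), cursors c4@0 c1@2 c2@4 c3@6, authorship 4.1.2.3.
After op 4 (delete): buffer="ppppk" (len 5), cursors c4@0 c1@1 c2@2 c3@3, authorship 4123.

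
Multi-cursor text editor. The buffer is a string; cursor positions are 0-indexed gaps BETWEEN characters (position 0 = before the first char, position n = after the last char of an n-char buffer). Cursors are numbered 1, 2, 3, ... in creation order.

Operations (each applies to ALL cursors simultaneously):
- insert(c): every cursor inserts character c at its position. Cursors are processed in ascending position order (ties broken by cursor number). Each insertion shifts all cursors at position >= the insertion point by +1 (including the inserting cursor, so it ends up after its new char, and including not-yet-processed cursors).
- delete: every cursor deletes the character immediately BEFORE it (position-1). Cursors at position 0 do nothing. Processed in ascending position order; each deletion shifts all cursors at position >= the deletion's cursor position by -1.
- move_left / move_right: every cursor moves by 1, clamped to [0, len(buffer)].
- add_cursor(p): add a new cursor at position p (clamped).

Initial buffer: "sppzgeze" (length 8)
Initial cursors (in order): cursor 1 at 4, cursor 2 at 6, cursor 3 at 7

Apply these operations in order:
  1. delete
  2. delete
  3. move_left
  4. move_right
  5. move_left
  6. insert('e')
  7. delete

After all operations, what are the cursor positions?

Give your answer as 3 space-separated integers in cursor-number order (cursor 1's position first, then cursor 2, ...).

After op 1 (delete): buffer="sppge" (len 5), cursors c1@3 c2@4 c3@4, authorship .....
After op 2 (delete): buffer="se" (len 2), cursors c1@1 c2@1 c3@1, authorship ..
After op 3 (move_left): buffer="se" (len 2), cursors c1@0 c2@0 c3@0, authorship ..
After op 4 (move_right): buffer="se" (len 2), cursors c1@1 c2@1 c3@1, authorship ..
After op 5 (move_left): buffer="se" (len 2), cursors c1@0 c2@0 c3@0, authorship ..
After op 6 (insert('e')): buffer="eeese" (len 5), cursors c1@3 c2@3 c3@3, authorship 123..
After op 7 (delete): buffer="se" (len 2), cursors c1@0 c2@0 c3@0, authorship ..

Answer: 0 0 0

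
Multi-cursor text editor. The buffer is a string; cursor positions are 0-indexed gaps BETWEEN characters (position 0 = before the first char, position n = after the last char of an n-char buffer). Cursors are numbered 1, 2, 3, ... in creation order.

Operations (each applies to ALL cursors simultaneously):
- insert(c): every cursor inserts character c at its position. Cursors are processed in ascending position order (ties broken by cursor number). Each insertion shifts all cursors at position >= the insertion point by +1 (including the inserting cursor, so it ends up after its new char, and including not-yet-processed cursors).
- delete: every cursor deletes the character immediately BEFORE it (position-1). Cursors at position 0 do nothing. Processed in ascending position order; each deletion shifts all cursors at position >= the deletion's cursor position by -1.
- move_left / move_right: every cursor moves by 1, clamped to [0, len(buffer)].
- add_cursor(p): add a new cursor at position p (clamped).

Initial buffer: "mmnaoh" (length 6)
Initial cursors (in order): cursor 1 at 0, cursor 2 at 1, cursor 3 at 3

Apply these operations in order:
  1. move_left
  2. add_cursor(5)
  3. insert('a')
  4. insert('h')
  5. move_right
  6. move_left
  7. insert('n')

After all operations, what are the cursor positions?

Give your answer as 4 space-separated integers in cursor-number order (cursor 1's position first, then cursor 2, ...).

Answer: 6 6 11 17

Derivation:
After op 1 (move_left): buffer="mmnaoh" (len 6), cursors c1@0 c2@0 c3@2, authorship ......
After op 2 (add_cursor(5)): buffer="mmnaoh" (len 6), cursors c1@0 c2@0 c3@2 c4@5, authorship ......
After op 3 (insert('a')): buffer="aammanaoah" (len 10), cursors c1@2 c2@2 c3@5 c4@9, authorship 12..3...4.
After op 4 (insert('h')): buffer="aahhmmahnaoahh" (len 14), cursors c1@4 c2@4 c3@8 c4@13, authorship 1212..33...44.
After op 5 (move_right): buffer="aahhmmahnaoahh" (len 14), cursors c1@5 c2@5 c3@9 c4@14, authorship 1212..33...44.
After op 6 (move_left): buffer="aahhmmahnaoahh" (len 14), cursors c1@4 c2@4 c3@8 c4@13, authorship 1212..33...44.
After op 7 (insert('n')): buffer="aahhnnmmahnnaoahnh" (len 18), cursors c1@6 c2@6 c3@11 c4@17, authorship 121212..333...444.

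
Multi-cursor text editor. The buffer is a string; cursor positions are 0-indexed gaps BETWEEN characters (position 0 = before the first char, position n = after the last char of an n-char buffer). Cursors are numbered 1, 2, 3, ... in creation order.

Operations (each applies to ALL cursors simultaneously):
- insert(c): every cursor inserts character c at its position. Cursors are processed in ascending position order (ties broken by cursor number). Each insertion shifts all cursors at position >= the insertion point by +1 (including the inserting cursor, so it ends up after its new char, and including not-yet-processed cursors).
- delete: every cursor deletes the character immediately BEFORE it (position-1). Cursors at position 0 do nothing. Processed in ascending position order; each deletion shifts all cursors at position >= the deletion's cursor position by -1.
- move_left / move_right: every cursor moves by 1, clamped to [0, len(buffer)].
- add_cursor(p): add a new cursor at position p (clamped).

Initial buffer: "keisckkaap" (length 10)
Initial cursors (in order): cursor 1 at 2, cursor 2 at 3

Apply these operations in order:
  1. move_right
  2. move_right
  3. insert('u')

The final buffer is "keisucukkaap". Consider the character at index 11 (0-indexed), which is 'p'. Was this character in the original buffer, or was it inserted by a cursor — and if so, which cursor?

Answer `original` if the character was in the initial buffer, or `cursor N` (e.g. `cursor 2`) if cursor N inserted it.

Answer: original

Derivation:
After op 1 (move_right): buffer="keisckkaap" (len 10), cursors c1@3 c2@4, authorship ..........
After op 2 (move_right): buffer="keisckkaap" (len 10), cursors c1@4 c2@5, authorship ..........
After op 3 (insert('u')): buffer="keisucukkaap" (len 12), cursors c1@5 c2@7, authorship ....1.2.....
Authorship (.=original, N=cursor N): . . . . 1 . 2 . . . . .
Index 11: author = original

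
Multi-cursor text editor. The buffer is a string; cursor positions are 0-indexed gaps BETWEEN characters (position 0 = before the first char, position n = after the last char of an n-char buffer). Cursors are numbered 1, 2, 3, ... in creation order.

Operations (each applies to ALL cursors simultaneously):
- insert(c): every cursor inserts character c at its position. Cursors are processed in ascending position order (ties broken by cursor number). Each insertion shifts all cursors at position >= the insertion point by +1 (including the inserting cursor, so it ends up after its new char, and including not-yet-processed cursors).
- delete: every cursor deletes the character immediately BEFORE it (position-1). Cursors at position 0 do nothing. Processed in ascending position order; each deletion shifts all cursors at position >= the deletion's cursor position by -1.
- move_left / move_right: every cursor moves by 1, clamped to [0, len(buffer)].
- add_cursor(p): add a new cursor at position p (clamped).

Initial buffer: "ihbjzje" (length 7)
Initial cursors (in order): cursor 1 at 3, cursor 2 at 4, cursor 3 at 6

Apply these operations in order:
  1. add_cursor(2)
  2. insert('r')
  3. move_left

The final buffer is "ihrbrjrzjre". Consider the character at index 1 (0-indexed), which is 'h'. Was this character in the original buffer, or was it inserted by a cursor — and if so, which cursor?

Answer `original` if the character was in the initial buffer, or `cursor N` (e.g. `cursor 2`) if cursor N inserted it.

Answer: original

Derivation:
After op 1 (add_cursor(2)): buffer="ihbjzje" (len 7), cursors c4@2 c1@3 c2@4 c3@6, authorship .......
After op 2 (insert('r')): buffer="ihrbrjrzjre" (len 11), cursors c4@3 c1@5 c2@7 c3@10, authorship ..4.1.2..3.
After op 3 (move_left): buffer="ihrbrjrzjre" (len 11), cursors c4@2 c1@4 c2@6 c3@9, authorship ..4.1.2..3.
Authorship (.=original, N=cursor N): . . 4 . 1 . 2 . . 3 .
Index 1: author = original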